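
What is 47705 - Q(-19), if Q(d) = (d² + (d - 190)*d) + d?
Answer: 43392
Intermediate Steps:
Q(d) = d + d² + d*(-190 + d) (Q(d) = (d² + (-190 + d)*d) + d = (d² + d*(-190 + d)) + d = d + d² + d*(-190 + d))
47705 - Q(-19) = 47705 - (-19)*(-189 + 2*(-19)) = 47705 - (-19)*(-189 - 38) = 47705 - (-19)*(-227) = 47705 - 1*4313 = 47705 - 4313 = 43392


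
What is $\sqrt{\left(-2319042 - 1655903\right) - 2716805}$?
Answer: $5 i \sqrt{267670} \approx 2586.8 i$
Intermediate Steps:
$\sqrt{\left(-2319042 - 1655903\right) - 2716805} = \sqrt{-3974945 - 2716805} = \sqrt{-6691750} = 5 i \sqrt{267670}$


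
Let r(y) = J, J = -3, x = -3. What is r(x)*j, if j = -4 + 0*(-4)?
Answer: 12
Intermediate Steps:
r(y) = -3
j = -4 (j = -4 + 0 = -4)
r(x)*j = -3*(-4) = 12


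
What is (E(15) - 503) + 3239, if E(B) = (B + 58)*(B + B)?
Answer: 4926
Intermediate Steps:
E(B) = 2*B*(58 + B) (E(B) = (58 + B)*(2*B) = 2*B*(58 + B))
(E(15) - 503) + 3239 = (2*15*(58 + 15) - 503) + 3239 = (2*15*73 - 503) + 3239 = (2190 - 503) + 3239 = 1687 + 3239 = 4926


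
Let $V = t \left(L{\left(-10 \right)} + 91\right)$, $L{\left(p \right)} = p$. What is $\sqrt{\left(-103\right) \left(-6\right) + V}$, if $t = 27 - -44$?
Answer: $\sqrt{6369} \approx 79.806$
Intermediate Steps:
$t = 71$ ($t = 27 + 44 = 71$)
$V = 5751$ ($V = 71 \left(-10 + 91\right) = 71 \cdot 81 = 5751$)
$\sqrt{\left(-103\right) \left(-6\right) + V} = \sqrt{\left(-103\right) \left(-6\right) + 5751} = \sqrt{618 + 5751} = \sqrt{6369}$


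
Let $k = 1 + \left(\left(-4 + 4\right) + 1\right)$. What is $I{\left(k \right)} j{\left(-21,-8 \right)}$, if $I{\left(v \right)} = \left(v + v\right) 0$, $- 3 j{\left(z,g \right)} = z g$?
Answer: $0$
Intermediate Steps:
$j{\left(z,g \right)} = - \frac{g z}{3}$ ($j{\left(z,g \right)} = - \frac{z g}{3} = - \frac{g z}{3}$)
$k = 2$ ($k = 1 + \left(0 + 1\right) = 1 + 1 = 2$)
$I{\left(v \right)} = 0$ ($I{\left(v \right)} = 2 v 0 = 0$)
$I{\left(k \right)} j{\left(-21,-8 \right)} = 0 \left(\left(- \frac{1}{3}\right) \left(-8\right) \left(-21\right)\right) = 0 \left(-56\right) = 0$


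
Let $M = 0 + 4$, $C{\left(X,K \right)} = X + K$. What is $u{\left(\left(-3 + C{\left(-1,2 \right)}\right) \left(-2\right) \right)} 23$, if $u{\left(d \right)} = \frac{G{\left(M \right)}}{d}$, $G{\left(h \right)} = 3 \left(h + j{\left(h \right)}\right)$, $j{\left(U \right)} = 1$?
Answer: $\frac{345}{4} \approx 86.25$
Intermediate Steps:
$C{\left(X,K \right)} = K + X$
$M = 4$
$G{\left(h \right)} = 3 + 3 h$ ($G{\left(h \right)} = 3 \left(h + 1\right) = 3 \left(1 + h\right) = 3 + 3 h$)
$u{\left(d \right)} = \frac{15}{d}$ ($u{\left(d \right)} = \frac{3 + 3 \cdot 4}{d} = \frac{3 + 12}{d} = \frac{15}{d}$)
$u{\left(\left(-3 + C{\left(-1,2 \right)}\right) \left(-2\right) \right)} 23 = \frac{15}{\left(-3 + \left(2 - 1\right)\right) \left(-2\right)} 23 = \frac{15}{\left(-3 + 1\right) \left(-2\right)} 23 = \frac{15}{\left(-2\right) \left(-2\right)} 23 = \frac{15}{4} \cdot 23 = \frac{345}{4}$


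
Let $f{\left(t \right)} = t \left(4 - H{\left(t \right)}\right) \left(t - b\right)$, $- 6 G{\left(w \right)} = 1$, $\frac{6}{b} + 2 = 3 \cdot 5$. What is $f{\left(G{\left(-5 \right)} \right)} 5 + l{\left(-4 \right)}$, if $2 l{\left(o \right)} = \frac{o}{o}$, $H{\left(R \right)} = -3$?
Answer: $\frac{1949}{468} \approx 4.1645$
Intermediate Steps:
$b = \frac{6}{13}$ ($b = \frac{6}{-2 + 3 \cdot 5} = \frac{6}{-2 + 15} = \frac{6}{13} \approx 0.46154$)
$l{\left(o \right)} = \frac{1}{2}$ ($l{\left(o \right)} = \frac{o \frac{1}{o}}{2} = \frac{1}{2} \cdot 1 = \frac{1}{2}$)
$G{\left(w \right)} = - \frac{1}{6}$ ($G{\left(w \right)} = \left(- \frac{1}{6}\right) 1 = - \frac{1}{6}$)
$f{\left(t \right)} = 7 t \left(- \frac{6}{13} + t\right)$ ($f{\left(t \right)} = t \left(4 - -3\right) \left(t - \frac{6}{13}\right) = t \left(4 + 3\right) \left(t - \frac{6}{13}\right) = t 7 \left(- \frac{6}{13} + t\right) = 7 t \left(- \frac{6}{13} + t\right)$)
$f{\left(G{\left(-5 \right)} \right)} 5 + l{\left(-4 \right)} = \frac{7}{13} \left(- \frac{1}{6}\right) \left(-6 + 13 \left(- \frac{1}{6}\right)\right) 5 + \frac{1}{2} = \frac{7}{13} \left(- \frac{1}{6}\right) \left(-6 - \frac{13}{6}\right) 5 + \frac{1}{2} = \frac{7}{13} \left(- \frac{1}{6}\right) \left(- \frac{49}{6}\right) 5 + \frac{1}{2} = \frac{343}{468} \cdot 5 + \frac{1}{2} = \frac{1715}{468} + \frac{1}{2} = \frac{1949}{468}$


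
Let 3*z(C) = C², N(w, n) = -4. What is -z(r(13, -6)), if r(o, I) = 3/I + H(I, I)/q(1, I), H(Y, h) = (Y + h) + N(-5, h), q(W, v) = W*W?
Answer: -363/4 ≈ -90.750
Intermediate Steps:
q(W, v) = W²
H(Y, h) = -4 + Y + h (H(Y, h) = (Y + h) - 4 = -4 + Y + h)
r(o, I) = -4 + 2*I + 3/I (r(o, I) = 3/I + (-4 + I + I)/(1²) = 3/I + (-4 + 2*I)/1 = 3/I + (-4 + 2*I)*1 = 3/I + (-4 + 2*I) = -4 + 2*I + 3/I)
z(C) = C²/3
-z(r(13, -6)) = -(-4 + 2*(-6) + 3/(-6))²/3 = -(-4 - 12 + 3*(-⅙))²/3 = -(-4 - 12 - ½)²/3 = -(-33/2)²/3 = -1089/(3*4) = -1*363/4 = -363/4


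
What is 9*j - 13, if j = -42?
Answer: -391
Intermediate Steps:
9*j - 13 = 9*(-42) - 13 = -378 - 13 = -391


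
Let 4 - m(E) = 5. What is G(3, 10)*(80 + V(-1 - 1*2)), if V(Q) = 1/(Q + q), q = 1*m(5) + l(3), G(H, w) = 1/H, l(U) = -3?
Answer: 559/21 ≈ 26.619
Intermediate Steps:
m(E) = -1 (m(E) = 4 - 1*5 = 4 - 5 = -1)
q = -4 (q = 1*(-1) - 3 = -1 - 3 = -4)
V(Q) = 1/(-4 + Q) (V(Q) = 1/(Q - 4) = 1/(-4 + Q))
G(3, 10)*(80 + V(-1 - 1*2)) = (80 + 1/(-4 + (-1 - 1*2)))/3 = (80 + 1/(-4 + (-1 - 2)))/3 = (80 + 1/(-4 - 3))/3 = (80 + 1/(-7))/3 = (80 - ⅐)/3 = (⅓)*(559/7) = 559/21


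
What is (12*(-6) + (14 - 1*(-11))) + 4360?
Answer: 4313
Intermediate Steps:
(12*(-6) + (14 - 1*(-11))) + 4360 = (-72 + (14 + 11)) + 4360 = (-72 + 25) + 4360 = -47 + 4360 = 4313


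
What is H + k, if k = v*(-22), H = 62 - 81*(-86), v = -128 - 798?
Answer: 27400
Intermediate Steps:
v = -926
H = 7028 (H = 62 + 6966 = 7028)
k = 20372 (k = -926*(-22) = 20372)
H + k = 7028 + 20372 = 27400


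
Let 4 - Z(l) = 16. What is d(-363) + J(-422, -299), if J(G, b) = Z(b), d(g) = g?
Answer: -375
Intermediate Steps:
Z(l) = -12 (Z(l) = 4 - 1*16 = 4 - 16 = -12)
J(G, b) = -12
d(-363) + J(-422, -299) = -363 - 12 = -375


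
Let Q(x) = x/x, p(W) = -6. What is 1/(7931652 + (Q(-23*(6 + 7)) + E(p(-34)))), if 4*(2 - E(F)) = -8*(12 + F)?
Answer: 1/7931667 ≈ 1.2608e-7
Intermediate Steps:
Q(x) = 1
E(F) = 26 + 2*F (E(F) = 2 - (-2)*(12 + F) = 2 - (-96 - 8*F)/4 = 2 + (24 + 2*F) = 26 + 2*F)
1/(7931652 + (Q(-23*(6 + 7)) + E(p(-34)))) = 1/(7931652 + (1 + (26 + 2*(-6)))) = 1/(7931652 + (1 + (26 - 12))) = 1/(7931652 + (1 + 14)) = 1/(7931652 + 15) = 1/7931667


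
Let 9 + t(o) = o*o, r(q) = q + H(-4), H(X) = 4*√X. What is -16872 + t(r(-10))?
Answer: -16845 - 160*I ≈ -16845.0 - 160.0*I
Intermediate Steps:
r(q) = q + 8*I (r(q) = q + 4*√(-4) = q + 4*(2*I) = q + 8*I)
t(o) = -9 + o² (t(o) = -9 + o*o = -9 + o²)
-16872 + t(r(-10)) = -16872 + (-9 + (-10 + 8*I)²) = -16881 + (-10 + 8*I)²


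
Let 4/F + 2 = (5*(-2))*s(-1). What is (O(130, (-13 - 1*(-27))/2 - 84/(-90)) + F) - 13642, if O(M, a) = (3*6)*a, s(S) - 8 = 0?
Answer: -2767346/205 ≈ -13499.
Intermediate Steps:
s(S) = 8 (s(S) = 8 + 0 = 8)
O(M, a) = 18*a
F = -2/41 (F = 4/(-2 + (5*(-2))*8) = 4/(-2 - 10*8) = 4/(-2 - 80) = 4/(-82) = 4*(-1/82) = -2/41 ≈ -0.048781)
(O(130, (-13 - 1*(-27))/2 - 84/(-90)) + F) - 13642 = (18*((-13 - 1*(-27))/2 - 84/(-90)) - 2/41) - 13642 = (18*((-13 + 27)*(1/2) - 84*(-1/90)) - 2/41) - 13642 = (18*(14*(1/2) + 14/15) - 2/41) - 13642 = (18*(7 + 14/15) - 2/41) - 13642 = (18*(119/15) - 2/41) - 13642 = (714/5 - 2/41) - 13642 = 29264/205 - 13642 = -2767346/205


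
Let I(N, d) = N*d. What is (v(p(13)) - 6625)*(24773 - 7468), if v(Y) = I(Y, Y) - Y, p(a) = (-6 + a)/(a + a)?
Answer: -77502744065/676 ≈ -1.1465e+8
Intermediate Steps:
p(a) = (-6 + a)/(2*a) (p(a) = (-6 + a)/((2*a)) = (-6 + a)*(1/(2*a)) = (-6 + a)/(2*a))
v(Y) = Y**2 - Y (v(Y) = Y*Y - Y = Y**2 - Y)
(v(p(13)) - 6625)*(24773 - 7468) = (((1/2)*(-6 + 13)/13)*(-1 + (1/2)*(-6 + 13)/13) - 6625)*(24773 - 7468) = (((1/2)*(1/13)*7)*(-1 + (1/2)*(1/13)*7) - 6625)*17305 = (7*(-1 + 7/26)/26 - 6625)*17305 = ((7/26)*(-19/26) - 6625)*17305 = (-133/676 - 6625)*17305 = -4478633/676*17305 = -77502744065/676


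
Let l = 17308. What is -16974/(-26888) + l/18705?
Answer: 391438087/251470020 ≈ 1.5566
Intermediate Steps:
-16974/(-26888) + l/18705 = -16974/(-26888) + 17308/18705 = -16974*(-1/26888) + 17308*(1/18705) = 8487/13444 + 17308/18705 = 391438087/251470020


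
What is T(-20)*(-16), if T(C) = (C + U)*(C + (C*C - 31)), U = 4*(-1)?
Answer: 134016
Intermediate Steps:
U = -4
T(C) = (-4 + C)*(-31 + C + C**2) (T(C) = (C - 4)*(C + (C*C - 31)) = (-4 + C)*(C + (C**2 - 31)) = (-4 + C)*(C + (-31 + C**2)) = (-4 + C)*(-31 + C + C**2))
T(-20)*(-16) = (124 + (-20)**3 - 35*(-20) - 3*(-20)**2)*(-16) = (124 - 8000 + 700 - 3*400)*(-16) = (124 - 8000 + 700 - 1200)*(-16) = -8376*(-16) = 134016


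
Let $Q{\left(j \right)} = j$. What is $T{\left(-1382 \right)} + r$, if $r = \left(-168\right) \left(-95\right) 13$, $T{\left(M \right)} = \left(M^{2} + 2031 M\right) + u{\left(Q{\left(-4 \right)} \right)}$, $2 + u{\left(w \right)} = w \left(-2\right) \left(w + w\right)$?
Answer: $-689504$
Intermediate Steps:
$u{\left(w \right)} = -2 - 4 w^{2}$ ($u{\left(w \right)} = -2 + w \left(-2\right) \left(w + w\right) = -2 + - 2 w 2 w = -2 - 4 w^{2}$)
$T{\left(M \right)} = -66 + M^{2} + 2031 M$ ($T{\left(M \right)} = \left(M^{2} + 2031 M\right) - \left(2 + 4 \left(-4\right)^{2}\right) = \left(M^{2} + 2031 M\right) - 66 = -66 + M^{2} + 2031 M$)
$r = 207480$ ($r = 15960 \cdot 13 = 207480$)
$T{\left(-1382 \right)} + r = \left(-66 + \left(-1382\right)^{2} + 2031 \left(-1382\right)\right) + 207480 = \left(-66 + 1909924 - 2806842\right) + 207480 = -896984 + 207480 = -689504$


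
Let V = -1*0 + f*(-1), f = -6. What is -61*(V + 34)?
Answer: -2440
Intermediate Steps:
V = 6 (V = -1*0 - 6*(-1) = 0 + 6 = 6)
-61*(V + 34) = -61*(6 + 34) = -61*40 = -2440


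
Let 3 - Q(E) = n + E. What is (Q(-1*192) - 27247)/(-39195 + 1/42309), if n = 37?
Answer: 1146108501/1658301254 ≈ 0.69113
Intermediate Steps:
Q(E) = -34 - E (Q(E) = 3 - (37 + E) = 3 + (-37 - E) = -34 - E)
(Q(-1*192) - 27247)/(-39195 + 1/42309) = ((-34 - (-1)*192) - 27247)/(-39195 + 1/42309) = ((-34 - 1*(-192)) - 27247)/(-39195 + 1/42309) = ((-34 + 192) - 27247)/(-1658301254/42309) = (158 - 27247)*(-42309/1658301254) = -27089*(-42309/1658301254) = 1146108501/1658301254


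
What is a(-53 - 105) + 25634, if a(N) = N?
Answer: 25476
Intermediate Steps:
a(-53 - 105) + 25634 = (-53 - 105) + 25634 = -158 + 25634 = 25476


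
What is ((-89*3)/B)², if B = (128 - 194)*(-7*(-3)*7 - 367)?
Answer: 7921/23425600 ≈ 0.00033813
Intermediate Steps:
B = 14520 (B = -66*(21*7 - 367) = -66*(147 - 367) = -66*(-220) = 14520)
((-89*3)/B)² = (-89*3/14520)² = (-267*1/14520)² = (-89/4840)² = 7921/23425600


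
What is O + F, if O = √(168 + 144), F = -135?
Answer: -135 + 2*√78 ≈ -117.34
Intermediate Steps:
O = 2*√78 (O = √312 = 2*√78 ≈ 17.664)
O + F = 2*√78 - 135 = -135 + 2*√78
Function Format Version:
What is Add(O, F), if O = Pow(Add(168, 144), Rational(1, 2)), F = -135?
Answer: Add(-135, Mul(2, Pow(78, Rational(1, 2)))) ≈ -117.34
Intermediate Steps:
O = Mul(2, Pow(78, Rational(1, 2))) (O = Pow(312, Rational(1, 2)) = Mul(2, Pow(78, Rational(1, 2))) ≈ 17.664)
Add(O, F) = Add(Mul(2, Pow(78, Rational(1, 2))), -135) = Add(-135, Mul(2, Pow(78, Rational(1, 2))))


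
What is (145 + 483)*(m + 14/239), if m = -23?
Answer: -3443324/239 ≈ -14407.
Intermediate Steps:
(145 + 483)*(m + 14/239) = (145 + 483)*(-23 + 14/239) = 628*(-23 + 14*(1/239)) = 628*(-23 + 14/239) = 628*(-5483/239) = -3443324/239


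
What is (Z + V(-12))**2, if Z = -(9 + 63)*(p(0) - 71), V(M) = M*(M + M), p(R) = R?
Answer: 29160000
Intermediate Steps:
V(M) = 2*M**2 (V(M) = M*(2*M) = 2*M**2)
Z = 5112 (Z = -(9 + 63)*(0 - 71) = -72*(-71) = -1*(-5112) = 5112)
(Z + V(-12))**2 = (5112 + 2*(-12)**2)**2 = (5112 + 2*144)**2 = (5112 + 288)**2 = 5400**2 = 29160000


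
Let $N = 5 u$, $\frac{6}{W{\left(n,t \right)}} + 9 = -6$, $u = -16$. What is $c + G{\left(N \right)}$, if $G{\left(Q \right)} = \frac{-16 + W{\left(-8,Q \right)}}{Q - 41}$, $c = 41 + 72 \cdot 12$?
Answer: $\frac{547607}{605} \approx 905.14$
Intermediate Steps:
$W{\left(n,t \right)} = - \frac{2}{5}$ ($W{\left(n,t \right)} = \frac{6}{-9 - 6} = \frac{6}{-15} = 6 \left(- \frac{1}{15}\right) = - \frac{2}{5}$)
$c = 905$ ($c = 41 + 864 = 905$)
$N = -80$ ($N = 5 \left(-16\right) = -80$)
$G{\left(Q \right)} = - \frac{82}{5 \left(-41 + Q\right)}$ ($G{\left(Q \right)} = \frac{-16 - \frac{2}{5}}{Q - 41} = - \frac{82}{5 \left(-41 + Q\right)}$)
$c + G{\left(N \right)} = 905 - \frac{82}{-205 + 5 \left(-80\right)} = 905 - \frac{82}{-205 - 400} = 905 - \frac{82}{-605} = 905 - - \frac{82}{605} = 905 + \frac{82}{605} = \frac{547607}{605}$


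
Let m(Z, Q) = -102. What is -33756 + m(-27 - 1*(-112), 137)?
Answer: -33858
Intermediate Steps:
-33756 + m(-27 - 1*(-112), 137) = -33756 - 102 = -33858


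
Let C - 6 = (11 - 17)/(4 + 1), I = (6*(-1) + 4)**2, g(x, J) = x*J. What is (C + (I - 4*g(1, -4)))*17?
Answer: 2108/5 ≈ 421.60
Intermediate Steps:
g(x, J) = J*x
I = 4 (I = (-6 + 4)**2 = (-2)**2 = 4)
C = 24/5 (C = 6 + (11 - 17)/(4 + 1) = 6 - 6/5 = 24/5 ≈ 4.8000)
(C + (I - 4*g(1, -4)))*17 = (24/5 + (4 - (-16)))*17 = (24/5 + (4 - 4*(-4)))*17 = (24/5 + (4 + 16))*17 = (24/5 + 20)*17 = (124/5)*17 = 2108/5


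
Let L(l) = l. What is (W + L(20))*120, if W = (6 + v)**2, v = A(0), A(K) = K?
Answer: 6720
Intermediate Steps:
v = 0
W = 36 (W = (6 + 0)**2 = 6**2 = 36)
(W + L(20))*120 = (36 + 20)*120 = 56*120 = 6720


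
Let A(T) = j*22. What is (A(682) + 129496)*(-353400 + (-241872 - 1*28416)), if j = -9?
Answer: -80641611024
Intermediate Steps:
A(T) = -198 (A(T) = -9*22 = -198)
(A(682) + 129496)*(-353400 + (-241872 - 1*28416)) = (-198 + 129496)*(-353400 + (-241872 - 1*28416)) = 129298*(-353400 + (-241872 - 28416)) = 129298*(-353400 - 270288) = 129298*(-623688) = -80641611024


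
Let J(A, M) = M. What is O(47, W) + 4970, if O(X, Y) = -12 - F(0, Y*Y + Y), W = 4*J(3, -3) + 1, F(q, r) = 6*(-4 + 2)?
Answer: 4970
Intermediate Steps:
F(q, r) = -12 (F(q, r) = 6*(-2) = -12)
W = -11 (W = 4*(-3) + 1 = -12 + 1 = -11)
O(X, Y) = 0 (O(X, Y) = -12 - 1*(-12) = -12 + 12 = 0)
O(47, W) + 4970 = 0 + 4970 = 4970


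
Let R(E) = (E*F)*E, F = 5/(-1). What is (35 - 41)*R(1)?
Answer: 30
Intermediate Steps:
F = -5 (F = 5*(-1) = -5)
R(E) = -5*E**2 (R(E) = (E*(-5))*E = (-5*E)*E = -5*E**2)
(35 - 41)*R(1) = (35 - 41)*(-5*1**2) = -(-30) = -6*(-5) = 30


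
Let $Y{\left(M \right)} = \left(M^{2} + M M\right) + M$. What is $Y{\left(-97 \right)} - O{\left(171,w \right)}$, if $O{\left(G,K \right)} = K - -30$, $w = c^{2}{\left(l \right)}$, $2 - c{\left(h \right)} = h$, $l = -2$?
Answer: $18675$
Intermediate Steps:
$c{\left(h \right)} = 2 - h$
$w = 16$ ($w = \left(2 - -2\right)^{2} = \left(2 + 2\right)^{2} = 4^{2} = 16$)
$Y{\left(M \right)} = M + 2 M^{2}$ ($Y{\left(M \right)} = \left(M^{2} + M^{2}\right) + M = 2 M^{2} + M = M + 2 M^{2}$)
$O{\left(G,K \right)} = 30 + K$ ($O{\left(G,K \right)} = K + 30 = 30 + K$)
$Y{\left(-97 \right)} - O{\left(171,w \right)} = - 97 \left(1 + 2 \left(-97\right)\right) - \left(30 + 16\right) = - 97 \left(1 - 194\right) - 46 = \left(-97\right) \left(-193\right) - 46 = 18721 - 46 = 18675$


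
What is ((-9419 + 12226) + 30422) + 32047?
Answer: 65276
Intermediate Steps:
((-9419 + 12226) + 30422) + 32047 = (2807 + 30422) + 32047 = 33229 + 32047 = 65276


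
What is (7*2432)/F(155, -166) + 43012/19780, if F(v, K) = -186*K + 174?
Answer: 1817671/667575 ≈ 2.7228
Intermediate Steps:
F(v, K) = 174 - 186*K
(7*2432)/F(155, -166) + 43012/19780 = (7*2432)/(174 - 186*(-166)) + 43012/19780 = 17024/(174 + 30876) + 43012*(1/19780) = 17024/31050 + 10753/4945 = 17024*(1/31050) + 10753/4945 = 8512/15525 + 10753/4945 = 1817671/667575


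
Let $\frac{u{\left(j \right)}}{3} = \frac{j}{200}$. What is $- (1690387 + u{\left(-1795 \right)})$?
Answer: $- \frac{67614403}{40} \approx -1.6904 \cdot 10^{6}$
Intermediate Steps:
$u{\left(j \right)} = \frac{3 j}{200}$ ($u{\left(j \right)} = 3 \frac{j}{200} = \frac{3 j}{200}$)
$- (1690387 + u{\left(-1795 \right)}) = - (1690387 + \frac{3}{200} \left(-1795\right)) = - (1690387 - \frac{1077}{40}) = \left(-1\right) \frac{67614403}{40} = - \frac{67614403}{40}$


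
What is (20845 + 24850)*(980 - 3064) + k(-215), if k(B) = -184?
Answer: -95228564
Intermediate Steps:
(20845 + 24850)*(980 - 3064) + k(-215) = (20845 + 24850)*(980 - 3064) - 184 = 45695*(-2084) - 184 = -95228380 - 184 = -95228564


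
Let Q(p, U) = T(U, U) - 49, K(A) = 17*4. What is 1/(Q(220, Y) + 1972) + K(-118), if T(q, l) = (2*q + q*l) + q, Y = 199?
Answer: 2864229/42121 ≈ 68.000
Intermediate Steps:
K(A) = 68
T(q, l) = 3*q + l*q (T(q, l) = (2*q + l*q) + q = 3*q + l*q)
Q(p, U) = -49 + U*(3 + U) (Q(p, U) = U*(3 + U) - 49 = -49 + U*(3 + U))
1/(Q(220, Y) + 1972) + K(-118) = 1/((-49 + 199*(3 + 199)) + 1972) + 68 = 1/((-49 + 199*202) + 1972) + 68 = 1/((-49 + 40198) + 1972) + 68 = 1/(40149 + 1972) + 68 = 1/42121 + 68 = 2864229/42121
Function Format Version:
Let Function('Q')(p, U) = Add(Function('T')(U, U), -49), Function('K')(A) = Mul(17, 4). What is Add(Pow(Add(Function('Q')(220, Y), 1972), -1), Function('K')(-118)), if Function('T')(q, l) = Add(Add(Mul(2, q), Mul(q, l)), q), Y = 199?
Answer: Rational(2864229, 42121) ≈ 68.000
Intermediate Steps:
Function('K')(A) = 68
Function('T')(q, l) = Add(Mul(3, q), Mul(l, q)) (Function('T')(q, l) = Add(Add(Mul(2, q), Mul(l, q)), q) = Add(Mul(3, q), Mul(l, q)))
Function('Q')(p, U) = Add(-49, Mul(U, Add(3, U))) (Function('Q')(p, U) = Add(Mul(U, Add(3, U)), -49) = Add(-49, Mul(U, Add(3, U))))
Add(Pow(Add(Function('Q')(220, Y), 1972), -1), Function('K')(-118)) = Add(Pow(Add(Add(-49, Mul(199, Add(3, 199))), 1972), -1), 68) = Add(Pow(Add(Add(-49, Mul(199, 202)), 1972), -1), 68) = Add(Pow(Add(Add(-49, 40198), 1972), -1), 68) = Add(Pow(Add(40149, 1972), -1), 68) = Add(Pow(42121, -1), 68) = Add(Rational(1, 42121), 68) = Rational(2864229, 42121)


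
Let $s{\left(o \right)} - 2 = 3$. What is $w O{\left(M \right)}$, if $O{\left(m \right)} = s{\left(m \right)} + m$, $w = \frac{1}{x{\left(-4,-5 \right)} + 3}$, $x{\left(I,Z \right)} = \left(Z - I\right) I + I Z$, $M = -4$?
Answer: $\frac{1}{27} \approx 0.037037$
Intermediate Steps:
$s{\left(o \right)} = 5$ ($s{\left(o \right)} = 2 + 3 = 5$)
$x{\left(I,Z \right)} = I Z + I \left(Z - I\right)$ ($x{\left(I,Z \right)} = I \left(Z - I\right) + I Z = I Z + I \left(Z - I\right)$)
$w = \frac{1}{27}$ ($w = \frac{1}{- 4 \left(\left(-1\right) \left(-4\right) + 2 \left(-5\right)\right) + 3} = \frac{1}{- 4 \left(4 - 10\right) + 3} = \frac{1}{\left(-4\right) \left(-6\right) + 3} = \frac{1}{24 + 3} = \frac{1}{27} \approx 0.037037$)
$O{\left(m \right)} = 5 + m$
$w O{\left(M \right)} = \frac{5 - 4}{27} = \frac{1}{27} \cdot 1 = \frac{1}{27}$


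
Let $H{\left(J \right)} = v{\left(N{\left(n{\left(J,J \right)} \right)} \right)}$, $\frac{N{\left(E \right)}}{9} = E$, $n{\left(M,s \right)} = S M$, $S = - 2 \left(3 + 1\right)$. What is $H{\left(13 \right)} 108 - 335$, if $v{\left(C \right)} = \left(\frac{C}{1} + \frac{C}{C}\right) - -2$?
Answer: $-101099$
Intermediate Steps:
$S = -8$ ($S = \left(-2\right) 4 = -8$)
$n{\left(M,s \right)} = - 8 M$
$N{\left(E \right)} = 9 E$
$v{\left(C \right)} = 3 + C$ ($v{\left(C \right)} = \left(C 1 + 1\right) + 2 = \left(C + 1\right) + 2 = \left(1 + C\right) + 2 = 3 + C$)
$H{\left(J \right)} = 3 - 72 J$ ($H{\left(J \right)} = 3 + 9 \left(- 8 J\right) = 3 - 72 J$)
$H{\left(13 \right)} 108 - 335 = \left(3 - 936\right) 108 - 335 = \left(-933\right) 108 - 335 = -100764 - 335 = -101099$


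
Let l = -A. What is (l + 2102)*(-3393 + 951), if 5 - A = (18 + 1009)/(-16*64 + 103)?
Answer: -1571272340/307 ≈ -5.1182e+6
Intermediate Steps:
A = 5632/921 (A = 5 - (18 + 1009)/(-16*64 + 103) = 5 - 1027/(-1024 + 103) = 5 - 1027/(-921) = 5 - 1027*(-1)/921 = 5 - 1*(-1027/921) = 5 + 1027/921 = 5632/921 ≈ 6.1151)
l = -5632/921 (l = -1*5632/921 = -5632/921 ≈ -6.1151)
(l + 2102)*(-3393 + 951) = (-5632/921 + 2102)*(-3393 + 951) = (1930310/921)*(-2442) = -1571272340/307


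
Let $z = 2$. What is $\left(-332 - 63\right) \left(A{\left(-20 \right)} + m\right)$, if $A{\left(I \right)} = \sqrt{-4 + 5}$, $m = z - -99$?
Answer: $-40290$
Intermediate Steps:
$m = 101$ ($m = 2 - -99 = 2 + 99 = 101$)
$A{\left(I \right)} = 1$ ($A{\left(I \right)} = \sqrt{1} = 1$)
$\left(-332 - 63\right) \left(A{\left(-20 \right)} + m\right) = \left(-332 - 63\right) \left(1 + 101\right) = \left(-395\right) 102 = -40290$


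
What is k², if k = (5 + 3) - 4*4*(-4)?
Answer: 5184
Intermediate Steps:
k = 72 (k = 8 - 16*(-4) = 8 + 64 = 72)
k² = 72² = 5184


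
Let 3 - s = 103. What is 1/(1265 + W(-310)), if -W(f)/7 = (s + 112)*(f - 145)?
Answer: 1/39485 ≈ 2.5326e-5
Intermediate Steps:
s = -100 (s = 3 - 1*103 = 3 - 103 = -100)
W(f) = 12180 - 84*f (W(f) = -7*(-100 + 112)*(f - 145) = -84*(-145 + f) = -7*(-1740 + 12*f) = 12180 - 84*f)
1/(1265 + W(-310)) = 1/(1265 + (12180 - 84*(-310))) = 1/(1265 + (12180 + 26040)) = 1/(1265 + 38220) = 1/39485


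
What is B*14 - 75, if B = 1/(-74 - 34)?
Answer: -4057/54 ≈ -75.130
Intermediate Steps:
B = -1/108 (B = 1/(-108) = -1/108 ≈ -0.0092593)
B*14 - 75 = -1/108*14 - 75 = -7/54 - 75 = -4057/54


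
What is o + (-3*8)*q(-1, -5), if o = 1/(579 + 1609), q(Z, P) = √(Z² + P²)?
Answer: 1/2188 - 24*√26 ≈ -122.38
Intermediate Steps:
q(Z, P) = √(P² + Z²)
o = 1/2188 ≈ 0.00045704
o + (-3*8)*q(-1, -5) = 1/2188 + (-3*8)*√((-5)² + (-1)²) = 1/2188 - 24*√(25 + 1) = 1/2188 - 24*√26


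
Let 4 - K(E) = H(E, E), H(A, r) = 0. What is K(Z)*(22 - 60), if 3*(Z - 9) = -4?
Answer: -152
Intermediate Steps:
Z = 23/3 (Z = 9 + (⅓)*(-4) = 9 - 4/3 = 23/3 ≈ 7.6667)
K(E) = 4 (K(E) = 4 - 1*0 = 4 + 0 = 4)
K(Z)*(22 - 60) = 4*(22 - 60) = 4*(-38) = -152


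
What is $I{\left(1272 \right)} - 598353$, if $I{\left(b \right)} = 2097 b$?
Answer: $2069031$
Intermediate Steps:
$I{\left(1272 \right)} - 598353 = 2097 \cdot 1272 - 598353 = 2667384 - 598353 = 2069031$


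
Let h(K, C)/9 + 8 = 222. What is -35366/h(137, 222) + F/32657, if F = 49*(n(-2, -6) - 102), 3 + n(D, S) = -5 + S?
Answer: -582947423/31448691 ≈ -18.536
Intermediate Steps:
n(D, S) = -8 + S (n(D, S) = -3 + (-5 + S) = -8 + S)
h(K, C) = 1926 (h(K, C) = -72 + 9*222 = -72 + 1998 = 1926)
F = -5684 (F = 49*((-8 - 6) - 102) = 49*(-14 - 102) = 49*(-116) = -5684)
-35366/h(137, 222) + F/32657 = -35366/1926 - 5684/32657 = -35366*1/1926 - 5684*1/32657 = -17683/963 - 5684/32657 = -582947423/31448691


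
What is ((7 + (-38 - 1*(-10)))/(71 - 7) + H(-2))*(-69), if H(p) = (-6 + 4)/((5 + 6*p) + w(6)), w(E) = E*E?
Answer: 50853/1856 ≈ 27.399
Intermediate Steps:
w(E) = E**2
H(p) = -2/(41 + 6*p) (H(p) = (-6 + 4)/((5 + 6*p) + 6**2) = -2/((5 + 6*p) + 36) = -2/(41 + 6*p))
((7 + (-38 - 1*(-10)))/(71 - 7) + H(-2))*(-69) = ((7 + (-38 - 1*(-10)))/(71 - 7) - 2/(41 + 6*(-2)))*(-69) = ((7 + (-38 + 10))/64 - 2/(41 - 12))*(-69) = ((7 - 28)*(1/64) - 2/29)*(-69) = (-21*1/64 - 2*1/29)*(-69) = (-21/64 - 2/29)*(-69) = -737/1856*(-69) = 50853/1856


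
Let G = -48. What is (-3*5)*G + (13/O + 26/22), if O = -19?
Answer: 150584/209 ≈ 720.50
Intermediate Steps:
(-3*5)*G + (13/O + 26/22) = -3*5*(-48) + (13/(-19) + 26/22) = -15*(-48) + (13*(-1/19) + 26*(1/22)) = 720 + (-13/19 + 13/11) = 720 + 104/209 = 150584/209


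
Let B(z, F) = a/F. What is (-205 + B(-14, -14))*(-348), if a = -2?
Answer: 499032/7 ≈ 71290.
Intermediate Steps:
B(z, F) = -2/F
(-205 + B(-14, -14))*(-348) = (-205 - 2/(-14))*(-348) = (-205 - 2*(-1/14))*(-348) = (-205 + 1/7)*(-348) = -1434/7*(-348) = 499032/7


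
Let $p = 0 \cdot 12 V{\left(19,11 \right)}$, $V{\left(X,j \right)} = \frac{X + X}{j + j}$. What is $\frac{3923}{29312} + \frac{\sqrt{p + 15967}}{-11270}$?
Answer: $\frac{3923}{29312} - \frac{\sqrt{15967}}{11270} \approx 0.12262$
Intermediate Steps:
$V{\left(X,j \right)} = \frac{X}{j}$ ($V{\left(X,j \right)} = \frac{2 X}{2 j} = 2 X \frac{1}{2 j} = \frac{X}{j}$)
$p = 0$ ($p = 0 \cdot 12 \cdot \frac{19}{11} = 0 \cdot 19 \cdot \frac{1}{11} = 0 \cdot \frac{19}{11} = 0$)
$\frac{3923}{29312} + \frac{\sqrt{p + 15967}}{-11270} = \frac{3923}{29312} + \frac{\sqrt{0 + 15967}}{-11270} = 3923 \cdot \frac{1}{29312} + \sqrt{15967} \left(- \frac{1}{11270}\right) = \frac{3923}{29312} - \frac{\sqrt{15967}}{11270}$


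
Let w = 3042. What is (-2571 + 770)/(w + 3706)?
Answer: -1801/6748 ≈ -0.26689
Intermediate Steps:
(-2571 + 770)/(w + 3706) = (-2571 + 770)/(3042 + 3706) = -1801/6748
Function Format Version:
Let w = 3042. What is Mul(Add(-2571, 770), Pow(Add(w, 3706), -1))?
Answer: Rational(-1801, 6748) ≈ -0.26689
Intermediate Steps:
Mul(Add(-2571, 770), Pow(Add(w, 3706), -1)) = Mul(Add(-2571, 770), Pow(Add(3042, 3706), -1)) = Mul(-1801, Pow(6748, -1)) = Mul(-1801, Rational(1, 6748)) = Rational(-1801, 6748)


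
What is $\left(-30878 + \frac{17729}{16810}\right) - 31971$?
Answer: $- \frac{1056473961}{16810} \approx -62848.0$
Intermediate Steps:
$\left(-30878 + \frac{17729}{16810}\right) - 31971 = - \frac{519041451}{16810} - 31971 = - \frac{1056473961}{16810}$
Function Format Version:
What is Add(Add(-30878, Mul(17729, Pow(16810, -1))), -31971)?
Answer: Rational(-1056473961, 16810) ≈ -62848.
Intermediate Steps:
Add(Add(-30878, Mul(17729, Pow(16810, -1))), -31971) = Add(Add(-30878, Mul(17729, Rational(1, 16810))), -31971) = Add(Add(-30878, Rational(17729, 16810)), -31971) = Add(Rational(-519041451, 16810), -31971) = Rational(-1056473961, 16810)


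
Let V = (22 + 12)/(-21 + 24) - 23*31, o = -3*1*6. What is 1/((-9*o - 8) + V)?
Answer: -3/1643 ≈ -0.0018259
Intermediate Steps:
o = -18 (o = -3*6 = -18)
V = -2105/3 (V = 34/3 - 713 = -2105/3 ≈ -701.67)
1/((-9*o - 8) + V) = 1/((-9*(-18) - 8) - 2105/3) = 1/((162 - 8) - 2105/3) = 1/(154 - 2105/3) = 1/(-1643/3) = -3/1643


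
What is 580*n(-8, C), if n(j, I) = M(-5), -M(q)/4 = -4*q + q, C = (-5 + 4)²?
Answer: -34800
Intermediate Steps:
C = 1 (C = (-1)² = 1)
M(q) = 12*q (M(q) = -4*(-4*q + q) = -(-12)*q = 12*q)
n(j, I) = -60 (n(j, I) = 12*(-5) = -60)
580*n(-8, C) = 580*(-60) = -34800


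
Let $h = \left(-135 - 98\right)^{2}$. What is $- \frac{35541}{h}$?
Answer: $- \frac{35541}{54289} \approx -0.65466$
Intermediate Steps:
$h = 54289$ ($h = \left(-233\right)^{2} = 54289$)
$- \frac{35541}{h} = - \frac{35541}{54289}$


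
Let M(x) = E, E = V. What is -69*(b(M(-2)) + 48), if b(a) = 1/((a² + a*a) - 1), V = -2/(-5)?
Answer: -54579/17 ≈ -3210.5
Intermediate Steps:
V = ⅖ (V = -2*(-⅕) = ⅖ ≈ 0.40000)
E = ⅖ ≈ 0.40000
M(x) = ⅖
b(a) = 1/(-1 + 2*a²) (b(a) = 1/((a² + a²) - 1) = 1/(2*a² - 1) = 1/(-1 + 2*a²))
-69*(b(M(-2)) + 48) = -69*(1/(-1 + 2*(⅖)²) + 48) = -69*(1/(-1 + 2*(4/25)) + 48) = -69*(1/(-1 + 8/25) + 48) = -69*(1/(-17/25) + 48) = -69*(-25/17 + 48) = -69*791/17 = -54579/17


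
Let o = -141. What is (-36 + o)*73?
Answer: -12921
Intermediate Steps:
(-36 + o)*73 = (-36 - 141)*73 = -177*73 = -12921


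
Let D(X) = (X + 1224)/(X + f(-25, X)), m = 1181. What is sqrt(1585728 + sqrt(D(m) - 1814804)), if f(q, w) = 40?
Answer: sqrt(1726857792 + 33*I*sqrt(1976319411))/33 ≈ 1259.3 + 0.5349*I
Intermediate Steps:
D(X) = (1224 + X)/(40 + X) (D(X) = (X + 1224)/(X + 40) = (1224 + X)/(40 + X))
sqrt(1585728 + sqrt(D(m) - 1814804)) = sqrt(1585728 + sqrt((1224 + 1181)/(40 + 1181) - 1814804)) = sqrt(1585728 + sqrt(2405/1221 - 1814804)) = sqrt(1585728 + sqrt((1/1221)*2405 - 1814804)) = sqrt(1585728 + sqrt(65/33 - 1814804)) = sqrt(1585728 + sqrt(-59888467/33)) = sqrt(1585728 + I*sqrt(1976319411)/33)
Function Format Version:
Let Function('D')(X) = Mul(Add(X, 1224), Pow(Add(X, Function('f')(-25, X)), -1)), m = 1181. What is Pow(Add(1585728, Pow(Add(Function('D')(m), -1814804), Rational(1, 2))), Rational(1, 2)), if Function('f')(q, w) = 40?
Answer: Mul(Rational(1, 33), Pow(Add(1726857792, Mul(33, I, Pow(1976319411, Rational(1, 2)))), Rational(1, 2))) ≈ Add(1259.3, Mul(0.53490, I))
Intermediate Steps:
Function('D')(X) = Mul(Pow(Add(40, X), -1), Add(1224, X)) (Function('D')(X) = Mul(Add(X, 1224), Pow(Add(X, 40), -1)) = Mul(Add(1224, X), Pow(Add(40, X), -1)) = Mul(Pow(Add(40, X), -1), Add(1224, X)))
Pow(Add(1585728, Pow(Add(Function('D')(m), -1814804), Rational(1, 2))), Rational(1, 2)) = Pow(Add(1585728, Pow(Add(Mul(Pow(Add(40, 1181), -1), Add(1224, 1181)), -1814804), Rational(1, 2))), Rational(1, 2)) = Pow(Add(1585728, Pow(Add(Mul(Pow(1221, -1), 2405), -1814804), Rational(1, 2))), Rational(1, 2)) = Pow(Add(1585728, Pow(Add(Mul(Rational(1, 1221), 2405), -1814804), Rational(1, 2))), Rational(1, 2)) = Pow(Add(1585728, Pow(Add(Rational(65, 33), -1814804), Rational(1, 2))), Rational(1, 2)) = Pow(Add(1585728, Pow(Rational(-59888467, 33), Rational(1, 2))), Rational(1, 2)) = Pow(Add(1585728, Mul(Rational(1, 33), I, Pow(1976319411, Rational(1, 2)))), Rational(1, 2))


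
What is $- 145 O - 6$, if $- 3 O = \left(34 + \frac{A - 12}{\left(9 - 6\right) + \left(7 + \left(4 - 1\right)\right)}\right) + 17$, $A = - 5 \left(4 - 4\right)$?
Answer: $\frac{31387}{13} \approx 2414.4$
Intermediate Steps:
$A = 0$ ($A = \left(-5\right) 0 = 0$)
$O = - \frac{217}{13}$ ($O = - \frac{\left(34 + \frac{0 - 12}{\left(9 - 6\right) + \left(7 + \left(4 - 1\right)\right)}\right) + 17}{3} = - \frac{\left(34 - \frac{12}{3 + \left(7 + \left(4 - 1\right)\right)}\right) + 17}{3} = - \frac{\left(34 - \frac{12}{3 + \left(7 + 3\right)}\right) + 17}{3} = - \frac{\left(34 - \frac{12}{3 + 10}\right) + 17}{3} = - \frac{\left(34 - \frac{12}{13}\right) + 17}{3} = - \frac{\frac{430}{13} + 17}{3} = \left(- \frac{1}{3}\right) \frac{651}{13} = - \frac{217}{13} \approx -16.692$)
$- 145 O - 6 = \left(-145\right) \left(- \frac{217}{13}\right) - 6 = \frac{31465}{13} - 6 = \frac{31387}{13}$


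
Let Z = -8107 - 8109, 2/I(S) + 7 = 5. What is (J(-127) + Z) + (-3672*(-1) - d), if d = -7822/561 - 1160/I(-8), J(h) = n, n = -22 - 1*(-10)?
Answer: -7686854/561 ≈ -13702.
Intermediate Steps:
n = -12 (n = -22 + 10 = -12)
I(S) = -1 (I(S) = 2/(-7 + 5) = 2/(-2) = 2*(-½) = -1)
J(h) = -12
d = 642938/561 (d = -7822/561 - 1160/(-1) = -7822*1/561 - 1160*(-1) = -7822/561 + 1160 = 642938/561 ≈ 1146.1)
Z = -16216
(J(-127) + Z) + (-3672*(-1) - d) = (-12 - 16216) + (-3672*(-1) - 1*642938/561) = -16228 + (3672 - 642938/561) = -16228 + 1417054/561 = -7686854/561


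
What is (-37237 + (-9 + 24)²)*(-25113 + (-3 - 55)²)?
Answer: 804973988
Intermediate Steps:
(-37237 + (-9 + 24)²)*(-25113 + (-3 - 55)²) = (-37237 + 15²)*(-25113 + (-58)²) = (-37237 + 225)*(-25113 + 3364) = -37012*(-21749) = 804973988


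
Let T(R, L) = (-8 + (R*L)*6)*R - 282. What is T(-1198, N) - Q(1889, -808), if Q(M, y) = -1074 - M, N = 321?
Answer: 2764215169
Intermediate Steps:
T(R, L) = -282 + R*(-8 + 6*L*R) (T(R, L) = (-8 + (L*R)*6)*R - 282 = (-8 + 6*L*R)*R - 282 = R*(-8 + 6*L*R) - 282 = -282 + R*(-8 + 6*L*R))
T(-1198, N) - Q(1889, -808) = (-282 - 8*(-1198) + 6*321*(-1198)²) - (-1074 - 1*1889) = (-282 + 9584 + 6*321*1435204) - (-1074 - 1889) = (-282 + 9584 + 2764202904) - 1*(-2963) = 2764212206 + 2963 = 2764215169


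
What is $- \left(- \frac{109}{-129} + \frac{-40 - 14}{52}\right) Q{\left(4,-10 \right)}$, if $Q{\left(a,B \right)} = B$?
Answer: $- \frac{3245}{1677} \approx -1.935$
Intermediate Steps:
$- \left(- \frac{109}{-129} + \frac{-40 - 14}{52}\right) Q{\left(4,-10 \right)} = - \left(- \frac{109}{-129} + \frac{-40 - 14}{52}\right) \left(-10\right) = - \left(\left(-109\right) \left(- \frac{1}{129}\right) + \left(-40 - 14\right) \frac{1}{52}\right) \left(-10\right) = - \left(\frac{109}{129} - \frac{27}{26}\right) \left(-10\right) = - \frac{\left(-649\right) \left(-10\right)}{3354} = \left(-1\right) \frac{3245}{1677} = - \frac{3245}{1677}$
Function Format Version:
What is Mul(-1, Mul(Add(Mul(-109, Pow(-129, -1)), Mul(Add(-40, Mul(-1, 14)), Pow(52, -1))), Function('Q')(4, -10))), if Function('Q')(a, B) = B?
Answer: Rational(-3245, 1677) ≈ -1.9350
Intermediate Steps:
Mul(-1, Mul(Add(Mul(-109, Pow(-129, -1)), Mul(Add(-40, Mul(-1, 14)), Pow(52, -1))), Function('Q')(4, -10))) = Mul(-1, Mul(Add(Mul(-109, Pow(-129, -1)), Mul(Add(-40, Mul(-1, 14)), Pow(52, -1))), -10)) = Mul(-1, Mul(Add(Mul(-109, Rational(-1, 129)), Mul(Add(-40, -14), Rational(1, 52))), -10)) = Mul(-1, Mul(Add(Rational(109, 129), Mul(-54, Rational(1, 52))), -10)) = Mul(-1, Mul(Add(Rational(109, 129), Rational(-27, 26)), -10)) = Mul(-1, Mul(Rational(-649, 3354), -10)) = Mul(-1, Rational(3245, 1677)) = Rational(-3245, 1677)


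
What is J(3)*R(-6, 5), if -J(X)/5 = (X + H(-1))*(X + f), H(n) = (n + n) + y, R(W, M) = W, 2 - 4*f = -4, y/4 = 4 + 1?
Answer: 2835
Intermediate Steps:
y = 20 (y = 4*(4 + 1) = 4*5 = 20)
f = 3/2 (f = ½ - ¼*(-4) = ½ + 1 = 3/2 ≈ 1.5000)
H(n) = 20 + 2*n (H(n) = (n + n) + 20 = 2*n + 20 = 20 + 2*n)
J(X) = -5*(18 + X)*(3/2 + X) (J(X) = -5*(X + (20 + 2*(-1)))*(X + 3/2) = -5*(X + (20 - 2))*(3/2 + X) = -5*(X + 18)*(3/2 + X) = -5*(18 + X)*(3/2 + X))
J(3)*R(-6, 5) = (-135 - 5*3² - 195/2*3)*(-6) = (-135 - 5*9 - 585/2)*(-6) = (-135 - 45 - 585/2)*(-6) = -945/2*(-6) = 2835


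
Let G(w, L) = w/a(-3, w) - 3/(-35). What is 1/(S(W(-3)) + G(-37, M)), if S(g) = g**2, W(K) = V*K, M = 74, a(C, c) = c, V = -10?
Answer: 35/31538 ≈ 0.0011098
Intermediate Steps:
G(w, L) = 38/35 (G(w, L) = w/w - 3/(-35) = 1 - 3*(-1/35) = 1 + 3/35 = 38/35)
W(K) = -10*K
1/(S(W(-3)) + G(-37, M)) = 1/((-10*(-3))**2 + 38/35) = 1/(30**2 + 38/35) = 1/(900 + 38/35) = 1/(31538/35) = 35/31538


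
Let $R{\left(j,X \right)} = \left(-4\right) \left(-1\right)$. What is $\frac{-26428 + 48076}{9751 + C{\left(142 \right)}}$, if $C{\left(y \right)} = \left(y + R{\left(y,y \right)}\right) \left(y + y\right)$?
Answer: $\frac{21648}{51215} \approx 0.42269$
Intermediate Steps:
$R{\left(j,X \right)} = 4$
$C{\left(y \right)} = 2 y \left(4 + y\right)$ ($C{\left(y \right)} = \left(y + 4\right) \left(y + y\right) = \left(4 + y\right) 2 y = 2 y \left(4 + y\right)$)
$\frac{-26428 + 48076}{9751 + C{\left(142 \right)}} = \frac{-26428 + 48076}{9751 + 2 \cdot 142 \left(4 + 142\right)} = \frac{21648}{9751 + 2 \cdot 142 \cdot 146} = \frac{21648}{9751 + 41464} = \frac{21648}{51215}$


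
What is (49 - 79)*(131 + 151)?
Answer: -8460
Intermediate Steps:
(49 - 79)*(131 + 151) = -30*282 = -8460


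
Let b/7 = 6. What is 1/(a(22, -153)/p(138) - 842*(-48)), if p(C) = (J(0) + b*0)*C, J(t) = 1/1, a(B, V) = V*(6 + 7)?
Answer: 46/1858473 ≈ 2.4751e-5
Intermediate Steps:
a(B, V) = 13*V (a(B, V) = V*13 = 13*V)
b = 42 (b = 7*6 = 42)
J(t) = 1
p(C) = C (p(C) = (1 + 42*0)*C = (1 + 0)*C = 1*C = C)
1/(a(22, -153)/p(138) - 842*(-48)) = 1/((13*(-153))/138 - 842*(-48)) = 1/(-1989*1/138 + 40416) = 1/(-663/46 + 40416) = 1/(1858473/46) = 46/1858473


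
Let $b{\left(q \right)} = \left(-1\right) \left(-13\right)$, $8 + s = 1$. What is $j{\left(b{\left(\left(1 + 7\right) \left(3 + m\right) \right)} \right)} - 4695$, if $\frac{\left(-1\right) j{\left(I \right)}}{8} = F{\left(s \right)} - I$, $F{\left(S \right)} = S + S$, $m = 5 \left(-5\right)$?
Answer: $-4479$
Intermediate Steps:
$s = -7$ ($s = -8 + 1 = -7$)
$m = -25$
$F{\left(S \right)} = 2 S$
$b{\left(q \right)} = 13$
$j{\left(I \right)} = 112 + 8 I$ ($j{\left(I \right)} = - 8 \left(2 \left(-7\right) - I\right) = - 8 \left(-14 - I\right) = 112 + 8 I$)
$j{\left(b{\left(\left(1 + 7\right) \left(3 + m\right) \right)} \right)} - 4695 = \left(112 + 8 \cdot 13\right) - 4695 = \left(112 + 104\right) - 4695 = 216 - 4695 = -4479$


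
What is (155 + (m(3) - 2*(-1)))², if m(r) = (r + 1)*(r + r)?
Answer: 32761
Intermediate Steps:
m(r) = 2*r*(1 + r) (m(r) = (1 + r)*(2*r) = 2*r*(1 + r))
(155 + (m(3) - 2*(-1)))² = (155 + (2*3*(1 + 3) - 2*(-1)))² = (155 + (2*3*4 + 2))² = (155 + (24 + 2))² = (155 + 26)² = 181² = 32761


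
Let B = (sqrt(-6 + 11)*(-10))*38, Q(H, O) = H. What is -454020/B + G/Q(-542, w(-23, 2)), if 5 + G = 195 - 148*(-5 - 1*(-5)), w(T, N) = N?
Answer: -95/271 + 22701*sqrt(5)/95 ≈ 533.98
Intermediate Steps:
G = 190 (G = -5 + (195 - 148*(-5 - 1*(-5))) = -5 + (195 - 148*(-5 + 5)) = -5 + (195 - 148*0) = -5 + (195 + 0) = -5 + 195 = 190)
B = -380*sqrt(5) (B = (sqrt(5)*(-10))*38 = -10*sqrt(5)*38 = -380*sqrt(5) ≈ -849.71)
-454020/B + G/Q(-542, w(-23, 2)) = -454020*(-sqrt(5)/1900) + 190/(-542) = -(-22701)*sqrt(5)/95 + 190*(-1/542) = 22701*sqrt(5)/95 - 95/271 = -95/271 + 22701*sqrt(5)/95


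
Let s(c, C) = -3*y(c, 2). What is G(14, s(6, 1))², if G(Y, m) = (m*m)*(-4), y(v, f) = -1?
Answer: 1296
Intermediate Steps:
s(c, C) = 3 (s(c, C) = -3*(-1) = 3)
G(Y, m) = -4*m² (G(Y, m) = m²*(-4) = -4*m²)
G(14, s(6, 1))² = (-4*3²)² = (-4*9)² = (-36)² = 1296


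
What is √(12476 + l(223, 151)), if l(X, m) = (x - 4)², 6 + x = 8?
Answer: 8*√195 ≈ 111.71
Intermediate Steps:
x = 2 (x = -6 + 8 = 2)
l(X, m) = 4 (l(X, m) = (2 - 4)² = (-2)² = 4)
√(12476 + l(223, 151)) = √(12476 + 4) = √12480 = 8*√195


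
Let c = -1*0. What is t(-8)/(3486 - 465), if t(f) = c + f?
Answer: -8/3021 ≈ -0.0026481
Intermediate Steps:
c = 0
t(f) = f (t(f) = 0 + f = f)
t(-8)/(3486 - 465) = -8/(3486 - 465) = -8/3021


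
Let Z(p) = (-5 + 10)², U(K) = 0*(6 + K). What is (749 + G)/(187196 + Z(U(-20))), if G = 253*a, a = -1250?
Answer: -105167/62407 ≈ -1.6852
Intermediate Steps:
U(K) = 0
G = -316250 (G = 253*(-1250) = -316250)
Z(p) = 25 (Z(p) = 5² = 25)
(749 + G)/(187196 + Z(U(-20))) = (749 - 316250)/(187196 + 25) = -315501/187221 = -315501*1/187221 = -105167/62407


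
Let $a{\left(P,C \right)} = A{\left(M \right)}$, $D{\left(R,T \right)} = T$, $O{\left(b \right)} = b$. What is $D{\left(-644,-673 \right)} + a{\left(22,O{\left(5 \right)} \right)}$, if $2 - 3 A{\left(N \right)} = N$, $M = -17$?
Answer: $- \frac{2000}{3} \approx -666.67$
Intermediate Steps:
$A{\left(N \right)} = \frac{2}{3} - \frac{N}{3}$
$a{\left(P,C \right)} = \frac{19}{3}$ ($a{\left(P,C \right)} = \frac{2}{3} - - \frac{17}{3} = \frac{2}{3} + \frac{17}{3} = \frac{19}{3}$)
$D{\left(-644,-673 \right)} + a{\left(22,O{\left(5 \right)} \right)} = -673 + \frac{19}{3} = - \frac{2000}{3}$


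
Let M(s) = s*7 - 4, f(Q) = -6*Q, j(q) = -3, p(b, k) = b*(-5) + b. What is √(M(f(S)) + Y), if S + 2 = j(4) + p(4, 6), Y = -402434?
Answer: 2*I*√100389 ≈ 633.68*I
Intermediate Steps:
p(b, k) = -4*b (p(b, k) = -5*b + b = -4*b)
S = -21 (S = -2 + (-3 - 4*4) = -2 + (-3 - 16) = -2 - 19 = -21)
M(s) = -4 + 7*s (M(s) = 7*s - 4 = -4 + 7*s)
√(M(f(S)) + Y) = √((-4 + 7*(-6*(-21))) - 402434) = √((-4 + 7*126) - 402434) = √((-4 + 882) - 402434) = √(878 - 402434) = √(-401556) = 2*I*√100389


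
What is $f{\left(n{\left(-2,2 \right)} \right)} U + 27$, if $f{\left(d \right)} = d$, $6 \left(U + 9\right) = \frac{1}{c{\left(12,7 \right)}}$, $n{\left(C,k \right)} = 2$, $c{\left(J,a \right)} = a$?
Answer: $\frac{190}{21} \approx 9.0476$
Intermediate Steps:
$U = - \frac{377}{42}$ ($U = -9 + \frac{1}{6 \cdot 7} = -9 + \frac{1}{6} \cdot \frac{1}{7} = -9 + \frac{1}{42} = - \frac{377}{42} \approx -8.9762$)
$f{\left(n{\left(-2,2 \right)} \right)} U + 27 = 2 \left(- \frac{377}{42}\right) + 27 = - \frac{377}{21} + 27 = \frac{190}{21}$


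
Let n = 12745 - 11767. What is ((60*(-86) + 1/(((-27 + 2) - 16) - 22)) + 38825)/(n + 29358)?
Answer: 1060447/955584 ≈ 1.1097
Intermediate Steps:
n = 978
((60*(-86) + 1/(((-27 + 2) - 16) - 22)) + 38825)/(n + 29358) = ((60*(-86) + 1/(((-27 + 2) - 16) - 22)) + 38825)/(978 + 29358) = ((-5160 + 1/((-25 - 16) - 22)) + 38825)/30336 = ((-5160 + 1/(-41 - 22)) + 38825)*(1/30336) = ((-5160 + 1/(-63)) + 38825)*(1/30336) = ((-5160 - 1/63) + 38825)*(1/30336) = (-325081/63 + 38825)*(1/30336) = (2120894/63)*(1/30336) = 1060447/955584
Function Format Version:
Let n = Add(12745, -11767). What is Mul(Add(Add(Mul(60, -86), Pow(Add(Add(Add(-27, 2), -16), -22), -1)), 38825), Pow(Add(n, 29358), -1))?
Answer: Rational(1060447, 955584) ≈ 1.1097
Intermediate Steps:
n = 978
Mul(Add(Add(Mul(60, -86), Pow(Add(Add(Add(-27, 2), -16), -22), -1)), 38825), Pow(Add(n, 29358), -1)) = Mul(Add(Add(Mul(60, -86), Pow(Add(Add(Add(-27, 2), -16), -22), -1)), 38825), Pow(Add(978, 29358), -1)) = Mul(Add(Add(-5160, Pow(Add(Add(-25, -16), -22), -1)), 38825), Pow(30336, -1)) = Mul(Add(Add(-5160, Pow(Add(-41, -22), -1)), 38825), Rational(1, 30336)) = Mul(Add(Add(-5160, Pow(-63, -1)), 38825), Rational(1, 30336)) = Mul(Add(Add(-5160, Rational(-1, 63)), 38825), Rational(1, 30336)) = Mul(Add(Rational(-325081, 63), 38825), Rational(1, 30336)) = Mul(Rational(2120894, 63), Rational(1, 30336)) = Rational(1060447, 955584)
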